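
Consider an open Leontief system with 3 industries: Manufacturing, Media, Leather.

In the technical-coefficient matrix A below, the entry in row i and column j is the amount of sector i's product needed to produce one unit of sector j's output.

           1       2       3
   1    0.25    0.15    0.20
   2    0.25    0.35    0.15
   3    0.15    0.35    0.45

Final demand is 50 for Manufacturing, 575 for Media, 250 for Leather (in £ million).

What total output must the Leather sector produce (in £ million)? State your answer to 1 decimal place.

x_3 = 1702.7

I − A =
  [   0.75    -0.15    -0.20]
  [  -0.25     0.65    -0.15]
  [  -0.15    -0.35     0.55]
Cofactors of I−A, C_ij = (−1)^(i+j)·(minor ij) (rows/columns in the sector order above):
  C_11 = (0.65)(0.55) − (-0.15)(-0.35) = 0.3050
  C_12 = −[(-0.25)(0.55) − (-0.15)(-0.15)] = 0.1600
  C_13 = (-0.25)(-0.35) − (0.65)(-0.15) = 0.1850
  C_21 = −[(-0.15)(0.55) − (-0.20)(-0.35)] = 0.1525
  C_22 = (0.75)(0.55) − (-0.20)(-0.15) = 0.3825
  C_23 = −[(0.75)(-0.35) − (-0.15)(-0.15)] = 0.2850
  C_31 = (-0.15)(-0.15) − (-0.20)(0.65) = 0.1525
  C_32 = −[(0.75)(-0.15) − (-0.20)(-0.25)] = 0.1625
  C_33 = (0.75)(0.65) − (-0.15)(-0.25) = 0.4500
det(I−A) = Σ_j (I−A)_1j·C_1j = (0.75)(0.3050) + (-0.15)(0.1600) + (-0.20)(0.1850) = 0.16775
adj(I−A) = Cᵀ =
  [ 0.3050   0.1525   0.1525]
  [ 0.1600   0.3825   0.1625]
  [ 0.1850   0.2850   0.4500]
(I − A)⁻¹ = adj(I−A) / det(I−A) ≈
  [   1.8182     0.9091     0.9091]
  [   0.9538     2.2802     0.9687]
  [   1.1028     1.6990     2.6826]
x = (I − A)⁻¹ d = adj(I−A)·d / det(I−A), with det(I−A) = 0.16775:
  x_1 = (0.3050·50 + 0.1525·575 + 0.1525·250) / 0.16775 = 141.0625 / 0.16775 ≈ 840.9
  x_2 = (0.1600·50 + 0.3825·575 + 0.1625·250) / 0.16775 = 268.5625 / 0.16775 ≈ 1601.0
  x_3 = (0.1850·50 + 0.2850·575 + 0.4500·250) / 0.16775 = 285.625 / 0.16775 ≈ 1702.7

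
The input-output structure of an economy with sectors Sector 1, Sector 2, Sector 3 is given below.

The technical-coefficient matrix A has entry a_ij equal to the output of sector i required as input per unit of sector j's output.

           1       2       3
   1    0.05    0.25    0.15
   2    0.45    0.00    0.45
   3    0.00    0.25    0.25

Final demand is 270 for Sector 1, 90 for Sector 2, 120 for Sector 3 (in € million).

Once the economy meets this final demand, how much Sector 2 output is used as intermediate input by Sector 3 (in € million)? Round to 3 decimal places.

I − A =
  [   0.95    -0.25    -0.15]
  [  -0.45     1.00    -0.45]
  [   0.00    -0.25     0.75]
Cofactors of I−A, C_ij = (−1)^(i+j)·(minor ij) (rows/columns in the sector order above):
  C_11 = (1.00)(0.75) − (-0.45)(-0.25) = 0.6375
  C_12 = −[(-0.45)(0.75) − (-0.45)(0.00)] = 0.3375
  C_13 = (-0.45)(-0.25) − (1.00)(0.00) = 0.1125
  C_21 = −[(-0.25)(0.75) − (-0.15)(-0.25)] = 0.2250
  C_22 = (0.95)(0.75) − (-0.15)(0.00) = 0.7125
  C_23 = −[(0.95)(-0.25) − (-0.25)(0.00)] = 0.2375
  C_31 = (-0.25)(-0.45) − (-0.15)(1.00) = 0.2625
  C_32 = −[(0.95)(-0.45) − (-0.15)(-0.45)] = 0.4950
  C_33 = (0.95)(1.00) − (-0.25)(-0.45) = 0.8375
det(I−A) = Σ_j (I−A)_1j·C_1j = (0.95)(0.6375) + (-0.25)(0.3375) + (-0.15)(0.1125) = 0.504375
adj(I−A) = Cᵀ =
  [ 0.6375   0.2250   0.2625]
  [ 0.3375   0.7125   0.4950]
  [ 0.1125   0.2375   0.8375]
(I − A)⁻¹ = adj(I−A) / det(I−A) ≈
  [   1.2639     0.4461     0.5204]
  [   0.6691     1.4126     0.9814]
  [   0.2230     0.4709     1.6605]
First solve x = (I − A)⁻¹ d = adj(I−A)·d / det(I−A); in particular x_3 = (0.1125·270 + 0.2375·90 + 0.8375·120) / 0.504375 = 152.25 / 0.504375 ≈ 301.85874.
Intermediate flow from 2 to 3: z_23 = a_23 · x_3 = 0.45 × 152.25 / 0.504375 = 68.5125 / 0.504375 ≈ 135.836.

z_23 = 135.836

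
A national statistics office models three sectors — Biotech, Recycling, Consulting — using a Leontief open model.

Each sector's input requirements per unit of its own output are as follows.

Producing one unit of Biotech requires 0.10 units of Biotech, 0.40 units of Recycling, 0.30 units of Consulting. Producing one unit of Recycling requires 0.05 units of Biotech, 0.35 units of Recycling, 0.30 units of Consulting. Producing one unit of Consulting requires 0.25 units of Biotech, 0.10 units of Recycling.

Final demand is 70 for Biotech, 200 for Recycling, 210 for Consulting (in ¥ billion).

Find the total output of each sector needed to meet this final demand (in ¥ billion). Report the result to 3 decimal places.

I − A =
  [   0.90    -0.05    -0.25]
  [  -0.40     0.65    -0.10]
  [  -0.30    -0.30     1.00]
Cofactors of I−A, C_ij = (−1)^(i+j)·(minor ij) (rows/columns in the sector order above):
  C_11 = (0.65)(1.00) − (-0.10)(-0.30) = 0.6200
  C_12 = −[(-0.40)(1.00) − (-0.10)(-0.30)] = 0.4300
  C_13 = (-0.40)(-0.30) − (0.65)(-0.30) = 0.3150
  C_21 = −[(-0.05)(1.00) − (-0.25)(-0.30)] = 0.1250
  C_22 = (0.90)(1.00) − (-0.25)(-0.30) = 0.8250
  C_23 = −[(0.90)(-0.30) − (-0.05)(-0.30)] = 0.2850
  C_31 = (-0.05)(-0.10) − (-0.25)(0.65) = 0.1675
  C_32 = −[(0.90)(-0.10) − (-0.25)(-0.40)] = 0.1900
  C_33 = (0.90)(0.65) − (-0.05)(-0.40) = 0.5650
det(I−A) = Σ_j (I−A)_1j·C_1j = (0.90)(0.6200) + (-0.05)(0.4300) + (-0.25)(0.3150) = 0.45775
adj(I−A) = Cᵀ =
  [ 0.6200   0.1250   0.1675]
  [ 0.4300   0.8250   0.1900]
  [ 0.3150   0.2850   0.5650]
(I − A)⁻¹ = adj(I−A) / det(I−A) ≈
  [   1.3545     0.2731     0.3659]
  [   0.9394     1.8023     0.4151]
  [   0.6881     0.6226     1.2343]
x = (I − A)⁻¹ d = adj(I−A)·d / det(I−A), with det(I−A) = 0.45775:
  x_B = (0.6200·70 + 0.1250·200 + 0.1675·210) / 0.45775 = 103.575 / 0.45775 ≈ 226.270
  x_R = (0.4300·70 + 0.8250·200 + 0.1900·210) / 0.45775 = 235.00 / 0.45775 ≈ 513.381
  x_C = (0.3150·70 + 0.2850·200 + 0.5650·210) / 0.45775 = 197.70 / 0.45775 ≈ 431.895

x_B = 226.270, x_R = 513.381, x_C = 431.895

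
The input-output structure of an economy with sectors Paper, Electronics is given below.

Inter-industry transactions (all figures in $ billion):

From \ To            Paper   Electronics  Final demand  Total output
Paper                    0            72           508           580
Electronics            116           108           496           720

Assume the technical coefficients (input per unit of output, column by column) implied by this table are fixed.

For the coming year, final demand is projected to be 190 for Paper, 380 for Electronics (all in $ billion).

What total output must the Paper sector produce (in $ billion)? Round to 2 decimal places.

x_1 = 240.36

Technical coefficients a_ij = z_ij / X_j:
  a_11 = 0/580 = 0.00, a_21 = 116/580 = 0.20
  a_12 = 72/720 = 0.10, a_22 = 108/720 = 0.15
I − A =
  [   1.00    -0.10]
  [  -0.20     0.85]
det(I−A) = (1.00)(0.85) − (-0.10)(-0.20) = 0.8300
adj(I−A) = [[0.85, 0.10], [0.20, 1.00]]
(I − A)⁻¹ = adj(I−A) / det(I−A) ≈
  [   1.0241     0.1205]
  [   0.2410     1.2048]
x = (I − A)⁻¹ d = adj(I−A)·d / det(I−A), with det(I−A) = 0.8300:
  x_1 = (0.85·190 + 0.10·380) / 0.8300 = 199.50 / 0.8300 ≈ 240.36
  x_2 = (0.20·190 + 1.00·380) / 0.8300 = 418.00 / 0.8300 ≈ 503.61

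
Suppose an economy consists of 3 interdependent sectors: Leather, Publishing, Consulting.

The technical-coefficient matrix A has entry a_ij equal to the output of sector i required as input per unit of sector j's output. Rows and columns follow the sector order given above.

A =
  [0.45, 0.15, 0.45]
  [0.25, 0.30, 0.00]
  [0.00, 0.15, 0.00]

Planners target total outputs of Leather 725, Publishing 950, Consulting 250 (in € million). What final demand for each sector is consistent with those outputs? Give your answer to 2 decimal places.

I − A =
  [   0.55    -0.15    -0.45]
  [  -0.25     0.70     0.00]
  [   0.00    -0.15     1.00]
d = (I − A) x:
  d_L = (+0.55)·725 + (-0.15)·950 + (-0.45)·250 = 143.75
  d_P = (-0.25)·725 + (+0.70)·950 + (+0.00)·250 = 483.75
  d_C = (+0.00)·725 + (-0.15)·950 + (+1.00)·250 = 107.50

d_L = 143.75, d_P = 483.75, d_C = 107.50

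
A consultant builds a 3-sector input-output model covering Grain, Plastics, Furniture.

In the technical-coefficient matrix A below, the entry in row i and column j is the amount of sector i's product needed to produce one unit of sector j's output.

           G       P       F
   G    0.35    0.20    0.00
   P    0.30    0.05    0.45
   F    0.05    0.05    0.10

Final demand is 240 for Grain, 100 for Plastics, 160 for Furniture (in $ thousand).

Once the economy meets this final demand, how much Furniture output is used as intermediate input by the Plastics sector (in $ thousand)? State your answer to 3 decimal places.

I − A =
  [   0.65    -0.20     0.00]
  [  -0.30     0.95    -0.45]
  [  -0.05    -0.05     0.90]
Cofactors of I−A, C_ij = (−1)^(i+j)·(minor ij) (rows/columns in the sector order above):
  C_11 = (0.95)(0.90) − (-0.45)(-0.05) = 0.8325
  C_12 = −[(-0.30)(0.90) − (-0.45)(-0.05)] = 0.2925
  C_13 = (-0.30)(-0.05) − (0.95)(-0.05) = 0.0625
  C_21 = −[(-0.20)(0.90) − (0.00)(-0.05)] = 0.1800
  C_22 = (0.65)(0.90) − (0.00)(-0.05) = 0.5850
  C_23 = −[(0.65)(-0.05) − (-0.20)(-0.05)] = 0.0425
  C_31 = (-0.20)(-0.45) − (0.00)(0.95) = 0.0900
  C_32 = −[(0.65)(-0.45) − (0.00)(-0.30)] = 0.2925
  C_33 = (0.65)(0.95) − (-0.20)(-0.30) = 0.5575
det(I−A) = Σ_j (I−A)_1j·C_1j = (0.65)(0.8325) + (-0.20)(0.2925) + (0.00)(0.0625) = 0.482625
adj(I−A) = Cᵀ =
  [ 0.8325   0.1800   0.0900]
  [ 0.2925   0.5850   0.2925]
  [ 0.0625   0.0425   0.5575]
(I − A)⁻¹ = adj(I−A) / det(I−A) ≈
  [   1.7249     0.3730     0.1865]
  [   0.6061     1.2121     0.6061]
  [   0.1295     0.0881     1.1551]
First solve x = (I − A)⁻¹ d = adj(I−A)·d / det(I−A); in particular x_P = (0.2925·240 + 0.5850·100 + 0.2925·160) / 0.482625 = 175.50 / 0.482625 ≈ 363.63636.
Intermediate flow from F to P: z_FP = a_FP · x_P = 0.05 × 175.50 / 0.482625 = 8.775 / 0.482625 ≈ 18.182.

z_FP = 18.182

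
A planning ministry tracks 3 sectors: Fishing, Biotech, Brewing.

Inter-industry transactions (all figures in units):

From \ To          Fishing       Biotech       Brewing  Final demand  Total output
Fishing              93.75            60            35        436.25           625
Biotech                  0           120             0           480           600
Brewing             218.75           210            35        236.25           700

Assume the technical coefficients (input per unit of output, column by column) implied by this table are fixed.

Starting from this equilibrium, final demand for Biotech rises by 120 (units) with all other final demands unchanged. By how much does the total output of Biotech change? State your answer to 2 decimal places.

Δx_2 = 150.00

Technical coefficients a_ij = z_ij / X_j:
  a_11 = 93.75/625 = 0.15, a_21 = 0/625 = 0.00, a_31 = 218.75/625 = 0.35
  a_12 = 60/600 = 0.10, a_22 = 120/600 = 0.20, a_32 = 210/600 = 0.35
  a_13 = 35/700 = 0.05, a_23 = 0/700 = 0.00, a_33 = 35/700 = 0.05
I − A =
  [   0.85    -0.10    -0.05]
  [   0.00     0.80     0.00]
  [  -0.35    -0.35     0.95]
Cofactors of I−A, C_ij = (−1)^(i+j)·(minor ij) (rows/columns in the sector order above):
  C_11 = (0.80)(0.95) − (0.00)(-0.35) = 0.7600
  C_12 = −[(0.00)(0.95) − (0.00)(-0.35)] = 0.0000
  C_13 = (0.00)(-0.35) − (0.80)(-0.35) = 0.2800
  C_21 = −[(-0.10)(0.95) − (-0.05)(-0.35)] = 0.1125
  C_22 = (0.85)(0.95) − (-0.05)(-0.35) = 0.7900
  C_23 = −[(0.85)(-0.35) − (-0.10)(-0.35)] = 0.3325
  C_31 = (-0.10)(0.00) − (-0.05)(0.80) = 0.0400
  C_32 = −[(0.85)(0.00) − (-0.05)(0.00)] = 0.0000
  C_33 = (0.85)(0.80) − (-0.10)(0.00) = 0.6800
det(I−A) = Σ_j (I−A)_1j·C_1j = (0.85)(0.7600) + (-0.10)(0.0000) + (-0.05)(0.2800) = 0.6320
adj(I−A) = Cᵀ =
  [ 0.7600   0.1125   0.0400]
  [ 0.0000   0.7900   0.0000]
  [ 0.2800   0.3325   0.6800]
(I − A)⁻¹ = adj(I−A) / det(I−A) ≈
  [   1.2025     0.1780     0.0633]
  [   0.0000     1.2500     0.0000]
  [   0.4430     0.5261     1.0759]
Δx = (I − A)⁻¹ Δd with Δd having +120 in the Biotech component and 0 elsewhere.
So Δx_2 = L_22 · (+120), where L_22 = adj(I−A)_22 / det(I−A) = 0.7900 / 0.6320.
Δx_2 = 0.7900 × (+120) / 0.6320 = 94.80 / 0.6320 = 150.00.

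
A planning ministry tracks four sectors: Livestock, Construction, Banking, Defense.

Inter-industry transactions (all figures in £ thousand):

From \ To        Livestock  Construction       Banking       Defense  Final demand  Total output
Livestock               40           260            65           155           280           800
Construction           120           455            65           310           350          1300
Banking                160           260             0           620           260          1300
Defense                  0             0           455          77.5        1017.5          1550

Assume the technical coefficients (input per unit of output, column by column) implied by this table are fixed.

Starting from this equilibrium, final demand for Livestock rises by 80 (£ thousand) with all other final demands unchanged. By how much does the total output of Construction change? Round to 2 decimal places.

Δx_2 = 26.63

Technical coefficients a_ij = z_ij / X_j:
  a_11 = 40/800 = 0.05, a_21 = 120/800 = 0.15, a_31 = 160/800 = 0.20, a_41 = 0/800 = 0.00
  a_12 = 260/1300 = 0.20, a_22 = 455/1300 = 0.35, a_32 = 260/1300 = 0.20, a_42 = 0/1300 = 0.00
  a_13 = 65/1300 = 0.05, a_23 = 65/1300 = 0.05, a_33 = 0/1300 = 0.00, a_43 = 455/1300 = 0.35
  a_14 = 155/1550 = 0.10, a_24 = 310/1550 = 0.20, a_34 = 620/1550 = 0.40, a_44 = 77.5/1550 = 0.05
I − A =
  [   0.95    -0.20    -0.05    -0.10]
  [  -0.15     0.65    -0.05    -0.20]
  [  -0.20    -0.20     1.00    -0.40]
  [   0.00     0.00    -0.35     0.95]
Compute the cofactors C_ij = (−1)^(i+j)·(3×3 minor ij) of I−A; the adjugate is their transpose:
adj(I−A) = Cᵀ =
  [ 0.503000   0.178500   0.077125   0.123000]
  [ 0.145000   0.753000   0.124000   0.226000]
  [ 0.152000   0.218500   0.558125   0.297000]
  [ 0.056000   0.080500   0.205625   0.568000]
det(I−A) = Σ_j (I−A)_1j·C_1j = (0.95)(0.503000) + (-0.20)(0.145000) + (-0.05)(0.152000) + (-0.10)(0.056000) = 0.43565
(I − A)⁻¹ = adj(I−A) / det(I−A) ≈
  [   1.1546     0.4097     0.1770     0.2823]
  [   0.3328     1.7285     0.2846     0.5188]
  [   0.3489     0.5015     1.2811     0.6817]
  [   0.1285     0.1848     0.4720     1.3038]
Δx = (I − A)⁻¹ Δd with Δd having +80 in the Livestock component and 0 elsewhere.
So Δx_2 = L_21 · (+80), where L_21 = adj(I−A)_21 / det(I−A) = 0.145000 / 0.43565.
Δx_2 = 0.145000 × (+80) / 0.43565 = 11.60 / 0.43565 ≈ 26.63.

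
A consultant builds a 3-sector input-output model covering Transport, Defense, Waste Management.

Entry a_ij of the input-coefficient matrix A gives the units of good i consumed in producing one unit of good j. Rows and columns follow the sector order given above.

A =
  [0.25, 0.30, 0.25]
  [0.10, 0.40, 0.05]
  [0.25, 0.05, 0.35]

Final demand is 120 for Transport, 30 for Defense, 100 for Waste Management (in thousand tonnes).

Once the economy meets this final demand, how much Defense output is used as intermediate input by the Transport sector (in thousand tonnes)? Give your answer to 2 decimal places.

I − A =
  [   0.75    -0.30    -0.25]
  [  -0.10     0.60    -0.05]
  [  -0.25    -0.05     0.65]
Cofactors of I−A, C_ij = (−1)^(i+j)·(minor ij) (rows/columns in the sector order above):
  C_11 = (0.60)(0.65) − (-0.05)(-0.05) = 0.3875
  C_12 = −[(-0.10)(0.65) − (-0.05)(-0.25)] = 0.0775
  C_13 = (-0.10)(-0.05) − (0.60)(-0.25) = 0.1550
  C_21 = −[(-0.30)(0.65) − (-0.25)(-0.05)] = 0.2075
  C_22 = (0.75)(0.65) − (-0.25)(-0.25) = 0.4250
  C_23 = −[(0.75)(-0.05) − (-0.30)(-0.25)] = 0.1125
  C_31 = (-0.30)(-0.05) − (-0.25)(0.60) = 0.1650
  C_32 = −[(0.75)(-0.05) − (-0.25)(-0.10)] = 0.0625
  C_33 = (0.75)(0.60) − (-0.30)(-0.10) = 0.4200
det(I−A) = Σ_j (I−A)_1j·C_1j = (0.75)(0.3875) + (-0.30)(0.0775) + (-0.25)(0.1550) = 0.228625
adj(I−A) = Cᵀ =
  [ 0.3875   0.2075   0.1650]
  [ 0.0775   0.4250   0.0625]
  [ 0.1550   0.1125   0.4200]
(I − A)⁻¹ = adj(I−A) / det(I−A) ≈
  [   1.6949     0.9076     0.7217]
  [   0.3390     1.8589     0.2734]
  [   0.6780     0.4921     1.8371]
First solve x = (I − A)⁻¹ d = adj(I−A)·d / det(I−A); in particular x_T = (0.3875·120 + 0.2075·30 + 0.1650·100) / 0.228625 = 69.225 / 0.228625 ≈ 302.7884.
Intermediate flow from D to T: z_DT = a_DT · x_T = 0.10 × 69.225 / 0.228625 = 6.9225 / 0.228625 ≈ 30.28.

z_DT = 30.28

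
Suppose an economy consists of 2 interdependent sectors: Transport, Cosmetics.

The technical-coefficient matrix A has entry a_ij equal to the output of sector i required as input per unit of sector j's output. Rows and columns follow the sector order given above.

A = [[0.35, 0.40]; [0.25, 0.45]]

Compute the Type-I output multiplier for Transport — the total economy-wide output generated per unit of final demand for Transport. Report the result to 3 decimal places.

I − A =
  [   0.65    -0.40]
  [  -0.25     0.55]
det(I−A) = (0.65)(0.55) − (-0.40)(-0.25) = 0.2575
adj(I−A) = [[0.55, 0.40], [0.25, 0.65]]
(I − A)⁻¹ = adj(I−A) / det(I−A) ≈
  [   2.1359     1.5534]
  [   0.9709     2.5243]
The output multiplier for sector j is the column-j sum of the Leontief inverse (I − A)⁻¹ = adj(I−A) / det(I−A).
Column T of adj(I−A): (0.55, 0.25); det(I−A) = 0.2575.
m_T = (0.55 + 0.25) / 0.2575 = 0.80 / 0.2575 ≈ 3.107.

m_T = 3.107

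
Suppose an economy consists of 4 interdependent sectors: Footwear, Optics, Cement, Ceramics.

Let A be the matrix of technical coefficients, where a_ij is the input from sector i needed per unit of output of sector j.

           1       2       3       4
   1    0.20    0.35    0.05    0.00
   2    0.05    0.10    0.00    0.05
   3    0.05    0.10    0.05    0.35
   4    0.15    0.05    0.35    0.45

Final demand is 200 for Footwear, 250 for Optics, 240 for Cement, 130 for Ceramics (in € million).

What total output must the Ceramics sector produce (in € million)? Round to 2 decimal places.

I − A =
  [   0.80    -0.35    -0.05     0.00]
  [  -0.05     0.90     0.00    -0.05]
  [  -0.05    -0.10     0.95    -0.35]
  [  -0.15    -0.05    -0.35     0.55]
Compute the cofactors C_ij = (−1)^(i+j)·(3×3 minor ij) of I−A; the adjugate is their transpose:
adj(I−A) = Cᵀ =
  [ 0.355875   0.143625   0.030750   0.032625]
  [ 0.028000   0.316000   0.015750   0.038750]
  [ 0.076250   0.086000   0.381750   0.250750]
  [ 0.148125   0.122625   0.252750   0.664875]
det(I−A) = Σ_j (I−A)_1j·C_1j = (0.80)(0.355875) + (-0.35)(0.028000) + (-0.05)(0.076250) + (0.00)(0.148125) = 0.2710875
(I − A)⁻¹ = adj(I−A) / det(I−A) ≈
  [   1.3128     0.5298     0.1134     0.1203]
  [   0.1033     1.1657     0.0581     0.1429]
  [   0.2813     0.3172     1.4082     0.9250]
  [   0.5464     0.4523     0.9324     2.4526]
x = (I − A)⁻¹ d = adj(I−A)·d / det(I−A), with det(I−A) = 0.2710875:
  x_1 = (0.355875·200 + 0.143625·250 + 0.030750·240 + 0.032625·130) / 0.2710875 = 118.7025 / 0.2710875 ≈ 437.88
  x_2 = (0.028000·200 + 0.316000·250 + 0.015750·240 + 0.038750·130) / 0.2710875 = 93.4175 / 0.2710875 ≈ 344.60
  x_3 = (0.076250·200 + 0.086000·250 + 0.381750·240 + 0.250750·130) / 0.2710875 = 160.9675 / 0.2710875 ≈ 593.78
  x_4 = (0.148125·200 + 0.122625·250 + 0.252750·240 + 0.664875·130) / 0.2710875 = 207.375 / 0.2710875 ≈ 764.97

x_4 = 764.97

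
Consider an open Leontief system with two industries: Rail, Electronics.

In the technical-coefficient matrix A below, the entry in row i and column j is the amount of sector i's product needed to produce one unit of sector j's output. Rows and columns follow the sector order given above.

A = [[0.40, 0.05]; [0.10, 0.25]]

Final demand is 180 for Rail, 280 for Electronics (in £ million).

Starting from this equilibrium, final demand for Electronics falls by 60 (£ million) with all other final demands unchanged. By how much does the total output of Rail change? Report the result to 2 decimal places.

Δx_1 = -6.74

I − A =
  [   0.60    -0.05]
  [  -0.10     0.75]
det(I−A) = (0.60)(0.75) − (-0.05)(-0.10) = 0.4450
adj(I−A) = [[0.75, 0.05], [0.10, 0.60]]
(I − A)⁻¹ = adj(I−A) / det(I−A) ≈
  [   1.6854     0.1124]
  [   0.2247     1.3483]
Δx = (I − A)⁻¹ Δd with Δd having -60 in the Electronics component and 0 elsewhere.
So Δx_1 = L_12 · (-60), where L_12 = adj(I−A)_12 / det(I−A) = 0.05 / 0.4450.
Δx_1 = 0.05 × (-60) / 0.4450 = -3.00 / 0.4450 ≈ -6.74.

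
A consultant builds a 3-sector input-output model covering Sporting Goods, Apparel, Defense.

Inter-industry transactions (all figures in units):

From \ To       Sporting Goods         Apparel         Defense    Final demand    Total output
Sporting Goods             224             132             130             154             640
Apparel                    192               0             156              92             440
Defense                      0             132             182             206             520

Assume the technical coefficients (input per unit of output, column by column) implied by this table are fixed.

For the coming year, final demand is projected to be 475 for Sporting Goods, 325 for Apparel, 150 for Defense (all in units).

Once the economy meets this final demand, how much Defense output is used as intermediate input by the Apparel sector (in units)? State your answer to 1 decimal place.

Technical coefficients a_ij = z_ij / X_j:
  a_11 = 224/640 = 0.35, a_21 = 192/640 = 0.30, a_31 = 0/640 = 0.00
  a_12 = 132/440 = 0.30, a_22 = 0/440 = 0.00, a_32 = 132/440 = 0.30
  a_13 = 130/520 = 0.25, a_23 = 156/520 = 0.30, a_33 = 182/520 = 0.35
I − A =
  [   0.65    -0.30    -0.25]
  [  -0.30     1.00    -0.30]
  [   0.00    -0.30     0.65]
Cofactors of I−A, C_ij = (−1)^(i+j)·(minor ij) (rows/columns in the sector order above):
  C_11 = (1.00)(0.65) − (-0.30)(-0.30) = 0.5600
  C_12 = −[(-0.30)(0.65) − (-0.30)(0.00)] = 0.1950
  C_13 = (-0.30)(-0.30) − (1.00)(0.00) = 0.0900
  C_21 = −[(-0.30)(0.65) − (-0.25)(-0.30)] = 0.2700
  C_22 = (0.65)(0.65) − (-0.25)(0.00) = 0.4225
  C_23 = −[(0.65)(-0.30) − (-0.30)(0.00)] = 0.1950
  C_31 = (-0.30)(-0.30) − (-0.25)(1.00) = 0.3400
  C_32 = −[(0.65)(-0.30) − (-0.25)(-0.30)] = 0.2700
  C_33 = (0.65)(1.00) − (-0.30)(-0.30) = 0.5600
det(I−A) = Σ_j (I−A)_1j·C_1j = (0.65)(0.5600) + (-0.30)(0.1950) + (-0.25)(0.0900) = 0.2830
adj(I−A) = Cᵀ =
  [ 0.5600   0.2700   0.3400]
  [ 0.1950   0.4225   0.2700]
  [ 0.0900   0.1950   0.5600]
(I − A)⁻¹ = adj(I−A) / det(I−A) ≈
  [   1.9788     0.9541     1.2014]
  [   0.6890     1.4929     0.9541]
  [   0.3180     0.6890     1.9788]
First solve x = (I − A)⁻¹ d = adj(I−A)·d / det(I−A); in particular x_2 = (0.1950·475 + 0.4225·325 + 0.2700·150) / 0.2830 = 270.4375 / 0.2830 ≈ 955.610.
Intermediate flow from 3 to 2: z_32 = a_32 · x_2 = 0.30 × 270.4375 / 0.2830 = 81.13125 / 0.2830 ≈ 286.7.

z_32 = 286.7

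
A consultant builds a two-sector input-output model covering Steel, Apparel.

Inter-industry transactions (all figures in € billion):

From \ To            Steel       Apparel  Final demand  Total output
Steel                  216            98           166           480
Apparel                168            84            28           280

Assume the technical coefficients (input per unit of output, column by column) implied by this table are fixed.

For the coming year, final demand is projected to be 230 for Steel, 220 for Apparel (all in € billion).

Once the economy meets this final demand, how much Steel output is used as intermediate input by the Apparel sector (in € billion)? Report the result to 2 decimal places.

z_SA = 268.67

Technical coefficients a_ij = z_ij / X_j:
  a_SS = 216/480 = 0.45, a_AS = 168/480 = 0.35
  a_SA = 98/280 = 0.35, a_AA = 84/280 = 0.30
I − A =
  [   0.55    -0.35]
  [  -0.35     0.70]
det(I−A) = (0.55)(0.70) − (-0.35)(-0.35) = 0.2625
adj(I−A) = [[0.70, 0.35], [0.35, 0.55]]
(I − A)⁻¹ = adj(I−A) / det(I−A) ≈
  [   2.6667     1.3333]
  [   1.3333     2.0952]
First solve x = (I − A)⁻¹ d = adj(I−A)·d / det(I−A); in particular x_A = (0.35·230 + 0.55·220) / 0.2625 = 201.50 / 0.2625 ≈ 767.6190.
Intermediate flow from S to A: z_SA = a_SA · x_A = 0.35 × 201.50 / 0.2625 = 70.525 / 0.2625 ≈ 268.67.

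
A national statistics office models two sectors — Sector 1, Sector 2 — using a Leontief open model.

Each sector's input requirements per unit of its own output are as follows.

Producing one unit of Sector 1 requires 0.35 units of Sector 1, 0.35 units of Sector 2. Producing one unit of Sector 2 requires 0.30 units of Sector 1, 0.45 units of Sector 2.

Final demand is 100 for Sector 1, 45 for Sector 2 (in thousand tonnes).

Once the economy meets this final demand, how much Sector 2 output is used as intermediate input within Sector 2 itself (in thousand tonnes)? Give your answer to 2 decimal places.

I − A =
  [   0.65    -0.30]
  [  -0.35     0.55]
det(I−A) = (0.65)(0.55) − (-0.30)(-0.35) = 0.2525
adj(I−A) = [[0.55, 0.30], [0.35, 0.65]]
(I − A)⁻¹ = adj(I−A) / det(I−A) ≈
  [   2.1782     1.1881]
  [   1.3861     2.5743]
First solve x = (I − A)⁻¹ d = adj(I−A)·d / det(I−A); in particular x_2 = (0.35·100 + 0.65·45) / 0.2525 = 64.25 / 0.2525 ≈ 254.4554.
Intermediate flow from 2 to 2: z_22 = a_22 · x_2 = 0.45 × 64.25 / 0.2525 = 28.9125 / 0.2525 ≈ 114.50.

z_22 = 114.50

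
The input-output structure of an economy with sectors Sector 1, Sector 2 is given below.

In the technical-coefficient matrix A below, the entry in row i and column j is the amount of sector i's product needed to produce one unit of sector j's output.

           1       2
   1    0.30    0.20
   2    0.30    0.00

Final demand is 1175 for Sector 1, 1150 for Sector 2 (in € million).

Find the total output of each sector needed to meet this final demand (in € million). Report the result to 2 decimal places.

I − A =
  [   0.70    -0.20]
  [  -0.30     1.00]
det(I−A) = (0.70)(1.00) − (-0.20)(-0.30) = 0.6400
adj(I−A) = [[1.00, 0.20], [0.30, 0.70]]
(I − A)⁻¹ = adj(I−A) / det(I−A) ≈
  [   1.5625     0.3125]
  [   0.4688     1.0938]
x = (I − A)⁻¹ d = adj(I−A)·d / det(I−A), with det(I−A) = 0.6400:
  x_1 = (1.00·1175 + 0.20·1150) / 0.6400 = 1405.00 / 0.6400 ≈ 2195.31
  x_2 = (0.30·1175 + 0.70·1150) / 0.6400 = 1157.50 / 0.6400 ≈ 1808.59

x_1 = 2195.31, x_2 = 1808.59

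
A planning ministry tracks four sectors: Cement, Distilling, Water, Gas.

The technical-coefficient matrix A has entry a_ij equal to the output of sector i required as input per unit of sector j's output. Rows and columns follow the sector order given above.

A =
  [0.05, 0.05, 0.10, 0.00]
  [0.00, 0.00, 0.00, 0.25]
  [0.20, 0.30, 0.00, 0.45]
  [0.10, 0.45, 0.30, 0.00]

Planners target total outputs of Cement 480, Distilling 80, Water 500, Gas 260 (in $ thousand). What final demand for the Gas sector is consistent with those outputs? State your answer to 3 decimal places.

I − A =
  [   0.95    -0.05    -0.10     0.00]
  [   0.00     1.00     0.00    -0.25]
  [  -0.20    -0.30     1.00    -0.45]
  [  -0.10    -0.45    -0.30     1.00]
d = (I − A) x:
  d_1 = (+0.95)·480 + (-0.05)·80 + (-0.10)·500 + (+0.00)·260 = 402.000
  d_2 = (+0.00)·480 + (+1.00)·80 + (+0.00)·500 + (-0.25)·260 = 15.000
  d_3 = (-0.20)·480 + (-0.30)·80 + (+1.00)·500 + (-0.45)·260 = 263.000
  d_4 = (-0.10)·480 + (-0.45)·80 + (-0.30)·500 + (+1.00)·260 = 26.000

d_4 = 26.000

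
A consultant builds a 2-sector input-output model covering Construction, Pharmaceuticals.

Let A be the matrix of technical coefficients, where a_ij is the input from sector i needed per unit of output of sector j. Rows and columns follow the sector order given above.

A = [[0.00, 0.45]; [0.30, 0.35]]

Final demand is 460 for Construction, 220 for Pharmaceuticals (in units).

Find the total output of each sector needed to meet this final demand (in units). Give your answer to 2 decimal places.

x_1 = 772.82, x_2 = 695.15

I − A =
  [   1.00    -0.45]
  [  -0.30     0.65]
det(I−A) = (1.00)(0.65) − (-0.45)(-0.30) = 0.5150
adj(I−A) = [[0.65, 0.45], [0.30, 1.00]]
(I − A)⁻¹ = adj(I−A) / det(I−A) ≈
  [   1.2621     0.8738]
  [   0.5825     1.9417]
x = (I − A)⁻¹ d = adj(I−A)·d / det(I−A), with det(I−A) = 0.5150:
  x_1 = (0.65·460 + 0.45·220) / 0.5150 = 398.00 / 0.5150 ≈ 772.82
  x_2 = (0.30·460 + 1.00·220) / 0.5150 = 358.00 / 0.5150 ≈ 695.15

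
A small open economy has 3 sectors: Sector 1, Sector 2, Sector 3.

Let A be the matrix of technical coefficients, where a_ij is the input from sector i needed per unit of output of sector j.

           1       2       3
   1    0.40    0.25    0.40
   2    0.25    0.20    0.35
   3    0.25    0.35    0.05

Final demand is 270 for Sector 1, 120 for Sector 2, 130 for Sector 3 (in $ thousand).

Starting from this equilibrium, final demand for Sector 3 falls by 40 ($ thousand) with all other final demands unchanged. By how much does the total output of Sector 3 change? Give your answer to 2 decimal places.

Δx_3 = -89.66

I − A =
  [   0.60    -0.25    -0.40]
  [  -0.25     0.80    -0.35]
  [  -0.25    -0.35     0.95]
Cofactors of I−A, C_ij = (−1)^(i+j)·(minor ij) (rows/columns in the sector order above):
  C_11 = (0.80)(0.95) − (-0.35)(-0.35) = 0.6375
  C_12 = −[(-0.25)(0.95) − (-0.35)(-0.25)] = 0.3250
  C_13 = (-0.25)(-0.35) − (0.80)(-0.25) = 0.2875
  C_21 = −[(-0.25)(0.95) − (-0.40)(-0.35)] = 0.3775
  C_22 = (0.60)(0.95) − (-0.40)(-0.25) = 0.4700
  C_23 = −[(0.60)(-0.35) − (-0.25)(-0.25)] = 0.2725
  C_31 = (-0.25)(-0.35) − (-0.40)(0.80) = 0.4075
  C_32 = −[(0.60)(-0.35) − (-0.40)(-0.25)] = 0.3100
  C_33 = (0.60)(0.80) − (-0.25)(-0.25) = 0.4175
det(I−A) = Σ_j (I−A)_1j·C_1j = (0.60)(0.6375) + (-0.25)(0.3250) + (-0.40)(0.2875) = 0.18625
adj(I−A) = Cᵀ =
  [ 0.6375   0.3775   0.4075]
  [ 0.3250   0.4700   0.3100]
  [ 0.2875   0.2725   0.4175]
(I − A)⁻¹ = adj(I−A) / det(I−A) ≈
  [   3.4228     2.0268     2.1879]
  [   1.7450     2.5235     1.6644]
  [   1.5436     1.4631     2.2416]
Δx = (I − A)⁻¹ Δd with Δd having -40 in the Sector 3 component and 0 elsewhere.
So Δx_3 = L_33 · (-40), where L_33 = adj(I−A)_33 / det(I−A) = 0.4175 / 0.18625.
Δx_3 = 0.4175 × (-40) / 0.18625 = -16.70 / 0.18625 ≈ -89.66.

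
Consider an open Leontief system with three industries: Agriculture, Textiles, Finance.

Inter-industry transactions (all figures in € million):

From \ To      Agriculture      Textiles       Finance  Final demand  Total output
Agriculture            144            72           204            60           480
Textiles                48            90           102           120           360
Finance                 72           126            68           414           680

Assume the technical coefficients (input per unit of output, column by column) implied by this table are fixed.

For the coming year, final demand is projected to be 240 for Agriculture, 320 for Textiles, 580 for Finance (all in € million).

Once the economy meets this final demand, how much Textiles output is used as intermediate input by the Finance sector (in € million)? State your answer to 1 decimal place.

z_TF = 169.2

Technical coefficients a_ij = z_ij / X_j:
  a_AA = 144/480 = 0.30, a_TA = 48/480 = 0.10, a_FA = 72/480 = 0.15
  a_AT = 72/360 = 0.20, a_TT = 90/360 = 0.25, a_FT = 126/360 = 0.35
  a_AF = 204/680 = 0.30, a_TF = 102/680 = 0.15, a_FF = 68/680 = 0.10
I − A =
  [   0.70    -0.20    -0.30]
  [  -0.10     0.75    -0.15]
  [  -0.15    -0.35     0.90]
Cofactors of I−A, C_ij = (−1)^(i+j)·(minor ij) (rows/columns in the sector order above):
  C_11 = (0.75)(0.90) − (-0.15)(-0.35) = 0.6225
  C_12 = −[(-0.10)(0.90) − (-0.15)(-0.15)] = 0.1125
  C_13 = (-0.10)(-0.35) − (0.75)(-0.15) = 0.1475
  C_21 = −[(-0.20)(0.90) − (-0.30)(-0.35)] = 0.2850
  C_22 = (0.70)(0.90) − (-0.30)(-0.15) = 0.5850
  C_23 = −[(0.70)(-0.35) − (-0.20)(-0.15)] = 0.2750
  C_31 = (-0.20)(-0.15) − (-0.30)(0.75) = 0.2550
  C_32 = −[(0.70)(-0.15) − (-0.30)(-0.10)] = 0.1350
  C_33 = (0.70)(0.75) − (-0.20)(-0.10) = 0.5050
det(I−A) = Σ_j (I−A)_1j·C_1j = (0.70)(0.6225) + (-0.20)(0.1125) + (-0.30)(0.1475) = 0.3690
adj(I−A) = Cᵀ =
  [ 0.6225   0.2850   0.2550]
  [ 0.1125   0.5850   0.1350]
  [ 0.1475   0.2750   0.5050]
(I − A)⁻¹ = adj(I−A) / det(I−A) ≈
  [   1.6870     0.7724     0.6911]
  [   0.3049     1.5854     0.3659]
  [   0.3997     0.7453     1.3686]
First solve x = (I − A)⁻¹ d = adj(I−A)·d / det(I−A); in particular x_F = (0.1475·240 + 0.2750·320 + 0.5050·580) / 0.3690 = 416.30 / 0.3690 ≈ 1128.184.
Intermediate flow from T to F: z_TF = a_TF · x_F = 0.15 × 416.30 / 0.3690 = 62.445 / 0.3690 ≈ 169.2.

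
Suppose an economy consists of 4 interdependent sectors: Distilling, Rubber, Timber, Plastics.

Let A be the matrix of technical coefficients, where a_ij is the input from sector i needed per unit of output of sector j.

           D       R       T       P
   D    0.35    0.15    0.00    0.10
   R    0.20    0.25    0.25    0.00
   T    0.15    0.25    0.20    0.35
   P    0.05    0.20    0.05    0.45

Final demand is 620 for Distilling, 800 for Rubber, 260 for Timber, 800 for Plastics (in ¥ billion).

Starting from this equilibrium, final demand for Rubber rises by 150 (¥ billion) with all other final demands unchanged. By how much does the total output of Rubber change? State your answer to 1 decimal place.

I − A =
  [   0.65    -0.15     0.00    -0.10]
  [  -0.20     0.75    -0.25     0.00]
  [  -0.15    -0.25     0.80    -0.35]
  [  -0.05    -0.20    -0.05     0.55]
Compute the cofactors C_ij = (−1)^(i+j)·(3×3 minor ij) of I−A; the adjugate is their transpose:
adj(I−A) = Cᵀ =
  [ 0.265000   0.080625   0.029375   0.066875]
  [ 0.109500   0.269875   0.089125   0.076625]
  [ 0.116500   0.151625   0.243875   0.176375]
  [ 0.074500   0.119250   0.057250   0.319750]
det(I−A) = Σ_j (I−A)_1j·C_1j = (0.65)(0.265000) + (-0.15)(0.109500) + (0.00)(0.116500) + (-0.10)(0.074500) = 0.148375
(I − A)⁻¹ = adj(I−A) / det(I−A) ≈
  [   1.7860     0.5434     0.1980     0.4507]
  [   0.7380     1.8189     0.6007     0.5164]
  [   0.7852     1.0219     1.6436     1.1887]
  [   0.5021     0.8037     0.3858     2.1550]
Δx = (I − A)⁻¹ Δd with Δd having +150 in the Rubber component and 0 elsewhere.
So Δx_R = L_RR · (+150), where L_RR = adj(I−A)_RR / det(I−A) = 0.269875 / 0.148375.
Δx_R = 0.269875 × (+150) / 0.148375 = 40.48125 / 0.148375 ≈ 272.8.

Δx_R = 272.8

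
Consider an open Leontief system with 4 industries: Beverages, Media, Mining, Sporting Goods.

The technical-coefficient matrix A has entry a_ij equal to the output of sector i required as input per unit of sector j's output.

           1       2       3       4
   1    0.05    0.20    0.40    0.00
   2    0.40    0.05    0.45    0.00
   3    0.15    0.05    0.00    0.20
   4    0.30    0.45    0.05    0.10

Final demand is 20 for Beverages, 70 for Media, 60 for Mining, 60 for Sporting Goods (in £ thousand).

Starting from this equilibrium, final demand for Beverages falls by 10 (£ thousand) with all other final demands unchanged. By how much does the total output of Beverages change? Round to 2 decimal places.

Δx_1 = -13.99

I − A =
  [   0.95    -0.20    -0.40     0.00]
  [  -0.40     0.95    -0.45     0.00]
  [  -0.15    -0.05     1.00    -0.20]
  [  -0.30    -0.45    -0.05     0.90]
Compute the cofactors C_ij = (−1)^(i+j)·(3×3 minor ij) of I−A; the adjugate is their transpose:
adj(I−A) = Cᵀ =
  [ 0.784750   0.232000   0.423000   0.094000]
  [ 0.443750   0.767500   0.528750   0.117500]
  [ 0.239250   0.167250   0.740250   0.164500]
  [ 0.496750   0.470375   0.446500   0.722625]
det(I−A) = Σ_j (I−A)_1j·C_1j = (0.95)(0.784750) + (-0.20)(0.443750) + (-0.40)(0.239250) + (0.00)(0.496750) = 0.5610625
(I − A)⁻¹ = adj(I−A) / det(I−A) ≈
  [   1.3987     0.4135     0.7539     0.1675]
  [   0.7909     1.3679     0.9424     0.2094]
  [   0.4264     0.2981     1.3194     0.2932]
  [   0.8854     0.8384     0.7958     1.2880]
Δx = (I − A)⁻¹ Δd with Δd having -10 in the Beverages component and 0 elsewhere.
So Δx_1 = L_11 · (-10), where L_11 = adj(I−A)_11 / det(I−A) = 0.784750 / 0.5610625.
Δx_1 = 0.784750 × (-10) / 0.5610625 = -7.8475 / 0.5610625 ≈ -13.99.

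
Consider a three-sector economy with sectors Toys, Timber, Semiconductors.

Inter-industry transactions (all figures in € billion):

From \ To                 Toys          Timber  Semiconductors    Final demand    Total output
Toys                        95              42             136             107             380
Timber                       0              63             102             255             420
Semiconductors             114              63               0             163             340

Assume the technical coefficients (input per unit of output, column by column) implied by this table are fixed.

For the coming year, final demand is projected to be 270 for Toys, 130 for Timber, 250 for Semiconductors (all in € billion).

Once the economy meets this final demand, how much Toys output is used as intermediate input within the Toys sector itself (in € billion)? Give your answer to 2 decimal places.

z_11 = 167.76

Technical coefficients a_ij = z_ij / X_j:
  a_11 = 95/380 = 0.25, a_21 = 0/380 = 0.00, a_31 = 114/380 = 0.30
  a_12 = 42/420 = 0.10, a_22 = 63/420 = 0.15, a_32 = 63/420 = 0.15
  a_13 = 136/340 = 0.40, a_23 = 102/340 = 0.30, a_33 = 0/340 = 0.00
I − A =
  [   0.75    -0.10    -0.40]
  [   0.00     0.85    -0.30]
  [  -0.30    -0.15     1.00]
Cofactors of I−A, C_ij = (−1)^(i+j)·(minor ij) (rows/columns in the sector order above):
  C_11 = (0.85)(1.00) − (-0.30)(-0.15) = 0.8050
  C_12 = −[(0.00)(1.00) − (-0.30)(-0.30)] = 0.0900
  C_13 = (0.00)(-0.15) − (0.85)(-0.30) = 0.2550
  C_21 = −[(-0.10)(1.00) − (-0.40)(-0.15)] = 0.1600
  C_22 = (0.75)(1.00) − (-0.40)(-0.30) = 0.6300
  C_23 = −[(0.75)(-0.15) − (-0.10)(-0.30)] = 0.1425
  C_31 = (-0.10)(-0.30) − (-0.40)(0.85) = 0.3700
  C_32 = −[(0.75)(-0.30) − (-0.40)(0.00)] = 0.2250
  C_33 = (0.75)(0.85) − (-0.10)(0.00) = 0.6375
det(I−A) = Σ_j (I−A)_1j·C_1j = (0.75)(0.8050) + (-0.10)(0.0900) + (-0.40)(0.2550) = 0.49275
adj(I−A) = Cᵀ =
  [ 0.8050   0.1600   0.3700]
  [ 0.0900   0.6300   0.2250]
  [ 0.2550   0.1425   0.6375]
(I − A)⁻¹ = adj(I−A) / det(I−A) ≈
  [   1.6337     0.3247     0.7509]
  [   0.1826     1.2785     0.4566]
  [   0.5175     0.2892     1.2938]
First solve x = (I − A)⁻¹ d = adj(I−A)·d / det(I−A); in particular x_1 = (0.8050·270 + 0.1600·130 + 0.3700·250) / 0.49275 = 330.65 / 0.49275 ≈ 671.0299.
Intermediate flow from 1 to 1: z_11 = a_11 · x_1 = 0.25 × 330.65 / 0.49275 = 82.6625 / 0.49275 ≈ 167.76.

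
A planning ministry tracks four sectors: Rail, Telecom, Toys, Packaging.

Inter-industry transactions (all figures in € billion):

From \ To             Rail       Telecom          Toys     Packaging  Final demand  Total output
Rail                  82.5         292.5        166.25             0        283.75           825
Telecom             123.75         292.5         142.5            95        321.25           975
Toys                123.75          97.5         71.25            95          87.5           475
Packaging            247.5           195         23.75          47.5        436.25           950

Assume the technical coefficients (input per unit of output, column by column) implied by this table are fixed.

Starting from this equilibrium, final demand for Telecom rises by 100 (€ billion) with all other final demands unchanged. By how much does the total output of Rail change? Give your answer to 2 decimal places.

Δx_1 = 80.07

Technical coefficients a_ij = z_ij / X_j:
  a_11 = 82.5/825 = 0.10, a_21 = 123.75/825 = 0.15, a_31 = 123.75/825 = 0.15, a_41 = 247.5/825 = 0.30
  a_12 = 292.5/975 = 0.30, a_22 = 292.5/975 = 0.30, a_32 = 97.5/975 = 0.10, a_42 = 195/975 = 0.20
  a_13 = 166.25/475 = 0.35, a_23 = 142.5/475 = 0.30, a_33 = 71.25/475 = 0.15, a_43 = 23.75/475 = 0.05
  a_14 = 0/950 = 0.00, a_24 = 95/950 = 0.10, a_34 = 95/950 = 0.10, a_44 = 47.5/950 = 0.05
I − A =
  [   0.90    -0.30    -0.35     0.00]
  [  -0.15     0.70    -0.30    -0.10]
  [  -0.15    -0.10     0.85    -0.10]
  [  -0.30    -0.20    -0.05     0.95]
Compute the cofactors C_ij = (−1)^(i+j)·(3×3 minor ij) of I−A; the adjugate is their transpose:
adj(I−A) = Cᵀ =
  [ 0.509750   0.281000   0.312750   0.062500]
  [ 0.198375   0.661875   0.321375   0.103500]
  [ 0.138000   0.155250   0.528750   0.072000]
  [ 0.210000   0.236250   0.194250   0.414750]
det(I−A) = Σ_j (I−A)_1j·C_1j = (0.90)(0.509750) + (-0.30)(0.198375) + (-0.35)(0.138000) + (0.00)(0.210000) = 0.3509625
(I − A)⁻¹ = adj(I−A) / det(I−A) ≈
  [   1.4524     0.8007     0.8911     0.1781]
  [   0.5652     1.8859     0.9157     0.2949]
  [   0.3932     0.4424     1.5066     0.2052]
  [   0.5984     0.6731     0.5535     1.1818]
Δx = (I − A)⁻¹ Δd with Δd having +100 in the Telecom component and 0 elsewhere.
So Δx_1 = L_12 · (+100), where L_12 = adj(I−A)_12 / det(I−A) = 0.281000 / 0.3509625.
Δx_1 = 0.281000 × (+100) / 0.3509625 = 28.10 / 0.3509625 ≈ 80.07.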